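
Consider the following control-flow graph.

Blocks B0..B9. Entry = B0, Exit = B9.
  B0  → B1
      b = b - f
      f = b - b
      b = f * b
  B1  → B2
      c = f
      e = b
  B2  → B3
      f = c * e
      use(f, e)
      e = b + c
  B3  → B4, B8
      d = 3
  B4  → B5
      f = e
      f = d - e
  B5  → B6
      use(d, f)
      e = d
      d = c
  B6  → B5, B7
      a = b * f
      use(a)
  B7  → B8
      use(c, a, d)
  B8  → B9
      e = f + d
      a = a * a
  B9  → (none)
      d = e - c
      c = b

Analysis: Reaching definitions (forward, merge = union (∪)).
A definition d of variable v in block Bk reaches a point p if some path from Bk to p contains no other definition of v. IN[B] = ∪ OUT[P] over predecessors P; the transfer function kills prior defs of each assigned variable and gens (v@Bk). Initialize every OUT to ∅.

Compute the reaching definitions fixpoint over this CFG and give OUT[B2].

Answer: {b@B0, c@B1, e@B2, f@B2}

Working:
Per-block solution:
  B0:   IN={}   OUT={b@B0, f@B0}
  B1:   IN={b@B0, f@B0}   OUT={b@B0, c@B1, e@B1, f@B0}
  B2:   IN={b@B0, c@B1, e@B1, f@B0}   OUT={b@B0, c@B1, e@B2, f@B2}
  B3:   IN={b@B0, c@B1, e@B2, f@B2}   OUT={b@B0, c@B1, d@B3, e@B2, f@B2}
  B4:   IN={b@B0, c@B1, d@B3, e@B2, f@B2}   OUT={b@B0, c@B1, d@B3, e@B2, f@B4}
  B5:   IN={a@B6, b@B0, c@B1, d@B3, d@B5, e@B2, e@B5, f@B4}   OUT={a@B6, b@B0, c@B1, d@B5, e@B5, f@B4}
  B6:   IN={a@B6, b@B0, c@B1, d@B5, e@B5, f@B4}   OUT={a@B6, b@B0, c@B1, d@B5, e@B5, f@B4}
  B7:   IN={a@B6, b@B0, c@B1, d@B5, e@B5, f@B4}   OUT={a@B6, b@B0, c@B1, d@B5, e@B5, f@B4}
  B8:   IN={a@B6, b@B0, c@B1, d@B3, d@B5, e@B2, e@B5, f@B2, f@B4}   OUT={a@B8, b@B0, c@B1, d@B3, d@B5, e@B8, f@B2, f@B4}
  B9:   IN={a@B8, b@B0, c@B1, d@B3, d@B5, e@B8, f@B2, f@B4}   OUT={a@B8, b@B0, c@B9, d@B9, e@B8, f@B2, f@B4}

Merge at B2: IN[B2] = OUT[B1] = {b@B0, c@B1, e@B1, f@B0}
Applying B2's transfer function to that IN value gives OUT[B2] (row B2 above).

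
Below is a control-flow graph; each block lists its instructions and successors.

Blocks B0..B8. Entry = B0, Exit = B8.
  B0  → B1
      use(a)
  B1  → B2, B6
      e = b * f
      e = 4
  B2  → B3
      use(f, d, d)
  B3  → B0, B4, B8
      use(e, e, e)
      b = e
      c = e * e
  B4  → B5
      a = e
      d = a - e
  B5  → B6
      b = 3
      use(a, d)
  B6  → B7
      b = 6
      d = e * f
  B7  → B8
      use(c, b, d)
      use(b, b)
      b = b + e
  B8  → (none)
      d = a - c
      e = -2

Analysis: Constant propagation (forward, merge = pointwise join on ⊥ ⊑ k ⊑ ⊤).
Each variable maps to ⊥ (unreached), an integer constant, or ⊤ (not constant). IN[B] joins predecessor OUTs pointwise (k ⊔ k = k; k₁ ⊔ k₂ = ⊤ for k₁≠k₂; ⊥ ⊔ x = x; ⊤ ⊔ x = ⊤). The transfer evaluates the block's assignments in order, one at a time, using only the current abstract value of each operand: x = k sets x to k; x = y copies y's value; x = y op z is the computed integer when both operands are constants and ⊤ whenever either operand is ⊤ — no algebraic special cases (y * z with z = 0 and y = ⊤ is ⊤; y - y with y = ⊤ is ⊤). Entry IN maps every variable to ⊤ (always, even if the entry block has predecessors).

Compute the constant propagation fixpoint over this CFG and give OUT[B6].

Fixpoint table:
  B0:  IN=(all ⊤)  OUT=(all ⊤)
  B1:  IN=(all ⊤)  OUT={e:4; rest ⊤}
  B2:  IN={e:4; rest ⊤}  OUT={e:4; rest ⊤}
  B3:  IN={e:4; rest ⊤}  OUT={b:4, c:16, e:4; rest ⊤}
  B4:  IN={b:4, c:16, e:4; rest ⊤}  OUT={a:4, b:4, c:16, d:0, e:4; rest ⊤}
  B5:  IN={a:4, b:4, c:16, d:0, e:4; rest ⊤}  OUT={a:4, b:3, c:16, d:0, e:4; rest ⊤}
  B6:  IN={e:4; rest ⊤}  OUT={b:6, e:4; rest ⊤}
  B7:  IN={b:6, e:4; rest ⊤}  OUT={b:10, e:4; rest ⊤}
  B8:  IN={e:4; rest ⊤}  OUT={e:-2; rest ⊤}

Merge at B6: IN[B6] = OUT[B1] ⊔ OUT[B5] = {a: ⊤, b: ⊤, c: ⊤, d: ⊤, e: 4, f: ⊤}
Applying B6's transfer function to that IN value gives OUT[B6] (row B6 above).

Answer: {a: ⊤, b: 6, c: ⊤, d: ⊤, e: 4, f: ⊤}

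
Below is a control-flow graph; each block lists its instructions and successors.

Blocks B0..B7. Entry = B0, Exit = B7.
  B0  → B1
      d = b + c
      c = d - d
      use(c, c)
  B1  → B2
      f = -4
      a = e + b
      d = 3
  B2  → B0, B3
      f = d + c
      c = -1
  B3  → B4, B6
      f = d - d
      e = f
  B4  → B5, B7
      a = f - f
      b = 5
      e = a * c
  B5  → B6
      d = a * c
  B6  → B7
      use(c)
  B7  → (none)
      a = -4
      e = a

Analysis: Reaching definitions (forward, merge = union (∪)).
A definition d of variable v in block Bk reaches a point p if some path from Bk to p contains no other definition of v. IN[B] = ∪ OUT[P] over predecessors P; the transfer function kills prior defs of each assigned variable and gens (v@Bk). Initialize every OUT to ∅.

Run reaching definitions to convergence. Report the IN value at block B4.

Per-block solution:
  B0:   IN={a@B1, c@B2, d@B1, f@B2}   OUT={a@B1, c@B0, d@B0, f@B2}
  B1:   IN={a@B1, c@B0, d@B0, f@B2}   OUT={a@B1, c@B0, d@B1, f@B1}
  B2:   IN={a@B1, c@B0, d@B1, f@B1}   OUT={a@B1, c@B2, d@B1, f@B2}
  B3:   IN={a@B1, c@B2, d@B1, f@B2}   OUT={a@B1, c@B2, d@B1, e@B3, f@B3}
  B4:   IN={a@B1, c@B2, d@B1, e@B3, f@B3}   OUT={a@B4, b@B4, c@B2, d@B1, e@B4, f@B3}
  B5:   IN={a@B4, b@B4, c@B2, d@B1, e@B4, f@B3}   OUT={a@B4, b@B4, c@B2, d@B5, e@B4, f@B3}
  B6:   IN={a@B1, a@B4, b@B4, c@B2, d@B1, d@B5, e@B3, e@B4, f@B3}   OUT={a@B1, a@B4, b@B4, c@B2, d@B1, d@B5, e@B3, e@B4, f@B3}
  B7:   IN={a@B1, a@B4, b@B4, c@B2, d@B1, d@B5, e@B3, e@B4, f@B3}   OUT={a@B7, b@B4, c@B2, d@B1, d@B5, e@B7, f@B3}

Merge at B4: IN[B4] = OUT[B3] = {a@B1, c@B2, d@B1, e@B3, f@B3}

Answer: {a@B1, c@B2, d@B1, e@B3, f@B3}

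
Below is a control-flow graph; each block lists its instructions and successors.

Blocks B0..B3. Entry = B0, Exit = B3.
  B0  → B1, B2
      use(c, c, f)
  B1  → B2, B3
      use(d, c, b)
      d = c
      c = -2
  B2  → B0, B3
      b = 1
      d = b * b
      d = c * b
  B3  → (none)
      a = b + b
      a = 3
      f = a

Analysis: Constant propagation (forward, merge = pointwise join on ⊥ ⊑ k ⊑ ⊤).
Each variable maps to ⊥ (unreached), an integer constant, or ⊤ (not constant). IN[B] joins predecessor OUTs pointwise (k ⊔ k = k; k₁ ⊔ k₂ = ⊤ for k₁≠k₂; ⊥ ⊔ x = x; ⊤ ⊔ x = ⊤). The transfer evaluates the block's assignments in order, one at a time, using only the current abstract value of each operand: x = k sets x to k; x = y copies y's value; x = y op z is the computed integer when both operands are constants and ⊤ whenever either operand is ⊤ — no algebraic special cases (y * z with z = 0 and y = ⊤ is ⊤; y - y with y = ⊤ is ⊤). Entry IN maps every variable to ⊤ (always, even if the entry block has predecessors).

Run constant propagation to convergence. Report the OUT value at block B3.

Fixpoint table:
  B0:   IN=(all ⊤)   OUT=(all ⊤)
  B1:   IN=(all ⊤)   OUT={c:-2; rest ⊤}
  B2:   IN=(all ⊤)   OUT={b:1; rest ⊤}
  B3:   IN=(all ⊤)   OUT={a:3, f:3; rest ⊤}

Merge at B3: IN[B3] = OUT[B1] ⊔ OUT[B2] = {a: ⊤, b: ⊤, c: ⊤, d: ⊤, e: ⊤, f: ⊤}
Applying B3's transfer function to that IN value gives OUT[B3] (row B3 above).

Answer: {a: 3, b: ⊤, c: ⊤, d: ⊤, e: ⊤, f: 3}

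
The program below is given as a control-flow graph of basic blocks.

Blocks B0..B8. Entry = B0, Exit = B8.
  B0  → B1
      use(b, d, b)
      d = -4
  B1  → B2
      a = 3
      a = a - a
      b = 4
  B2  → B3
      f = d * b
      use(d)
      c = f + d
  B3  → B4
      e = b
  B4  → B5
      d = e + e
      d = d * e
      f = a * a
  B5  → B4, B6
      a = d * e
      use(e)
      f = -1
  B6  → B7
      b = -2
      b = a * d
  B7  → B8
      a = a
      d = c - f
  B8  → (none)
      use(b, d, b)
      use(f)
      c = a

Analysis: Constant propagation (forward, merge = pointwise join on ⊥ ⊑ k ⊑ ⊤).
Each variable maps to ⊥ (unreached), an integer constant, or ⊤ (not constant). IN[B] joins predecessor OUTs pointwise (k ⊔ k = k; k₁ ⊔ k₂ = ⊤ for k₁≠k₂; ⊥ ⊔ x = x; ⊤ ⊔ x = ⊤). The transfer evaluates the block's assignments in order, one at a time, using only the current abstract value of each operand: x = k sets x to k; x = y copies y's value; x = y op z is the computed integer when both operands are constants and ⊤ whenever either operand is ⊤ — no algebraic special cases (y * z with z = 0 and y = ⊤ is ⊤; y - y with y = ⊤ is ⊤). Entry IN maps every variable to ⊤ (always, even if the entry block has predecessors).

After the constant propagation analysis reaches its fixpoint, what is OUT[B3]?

Answer: {a: 0, b: 4, c: -20, d: -4, e: 4, f: -16}

Trace:
Per-block solution:
  B0:   IN=(all ⊤)   OUT={d:-4; rest ⊤}
  B1:   IN={d:-4; rest ⊤}   OUT={a:0, b:4, d:-4; rest ⊤}
  B2:   IN={a:0, b:4, d:-4; rest ⊤}   OUT={a:0, b:4, c:-20, d:-4, f:-16; rest ⊤}
  B3:   IN={a:0, b:4, c:-20, d:-4, f:-16; rest ⊤}   OUT={a:0, b:4, c:-20, d:-4, e:4, f:-16; rest ⊤}
  B4:   IN={b:4, c:-20, e:4; rest ⊤}   OUT={b:4, c:-20, d:32, e:4; rest ⊤}
  B5:   IN={b:4, c:-20, d:32, e:4; rest ⊤}   OUT={a:128, b:4, c:-20, d:32, e:4, f:-1; rest ⊤}
  B6:   IN={a:128, b:4, c:-20, d:32, e:4, f:-1; rest ⊤}   OUT={a:128, b:4096, c:-20, d:32, e:4, f:-1; rest ⊤}
  B7:   IN={a:128, b:4096, c:-20, d:32, e:4, f:-1; rest ⊤}   OUT={a:128, b:4096, c:-20, d:-19, e:4, f:-1; rest ⊤}
  B8:   IN={a:128, b:4096, c:-20, d:-19, e:4, f:-1; rest ⊤}   OUT={a:128, b:4096, c:128, d:-19, e:4, f:-1; rest ⊤}

Merge at B3: IN[B3] = OUT[B2] = {a: 0, b: 4, c: -20, d: -4, e: ⊤, f: -16}
Applying B3's transfer function to that IN value gives OUT[B3] (row B3 above).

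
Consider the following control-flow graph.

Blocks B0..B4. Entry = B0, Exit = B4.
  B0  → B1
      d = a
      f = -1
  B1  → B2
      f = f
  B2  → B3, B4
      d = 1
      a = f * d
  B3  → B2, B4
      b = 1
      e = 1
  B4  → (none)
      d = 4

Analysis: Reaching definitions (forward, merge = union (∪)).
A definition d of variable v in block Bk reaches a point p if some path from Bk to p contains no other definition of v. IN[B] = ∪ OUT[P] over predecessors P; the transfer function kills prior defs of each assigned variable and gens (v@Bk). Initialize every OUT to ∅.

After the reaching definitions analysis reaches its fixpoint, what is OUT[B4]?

Per-block solution:
  B0: | IN={} | OUT={d@B0, f@B0}
  B1: | IN={d@B0, f@B0} | OUT={d@B0, f@B1}
  B2: | IN={a@B2, b@B3, d@B0, d@B2, e@B3, f@B1} | OUT={a@B2, b@B3, d@B2, e@B3, f@B1}
  B3: | IN={a@B2, b@B3, d@B2, e@B3, f@B1} | OUT={a@B2, b@B3, d@B2, e@B3, f@B1}
  B4: | IN={a@B2, b@B3, d@B2, e@B3, f@B1} | OUT={a@B2, b@B3, d@B4, e@B3, f@B1}

Merge at B4: IN[B4] = OUT[B2] ⊔ OUT[B3] = {a@B2, b@B3, d@B2, e@B3, f@B1}
Applying B4's transfer function to that IN value gives OUT[B4] (row B4 above).

Answer: {a@B2, b@B3, d@B4, e@B3, f@B1}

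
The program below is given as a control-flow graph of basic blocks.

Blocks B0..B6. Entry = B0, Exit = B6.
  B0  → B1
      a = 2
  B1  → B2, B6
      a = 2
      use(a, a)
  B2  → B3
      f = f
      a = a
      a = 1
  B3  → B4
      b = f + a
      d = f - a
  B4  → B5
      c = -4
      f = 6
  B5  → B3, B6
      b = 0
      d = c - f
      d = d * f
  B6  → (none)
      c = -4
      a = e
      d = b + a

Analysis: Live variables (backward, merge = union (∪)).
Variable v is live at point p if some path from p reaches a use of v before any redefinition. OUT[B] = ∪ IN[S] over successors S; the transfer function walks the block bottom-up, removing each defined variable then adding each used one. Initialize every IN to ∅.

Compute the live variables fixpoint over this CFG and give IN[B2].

Converged values:
  B0:  IN={b, e, f}  OUT={b, e, f}
  B1:  IN={b, e, f}  OUT={a, b, e, f}
  B2:  IN={a, e, f}  OUT={a, e, f}
  B3:  IN={a, e, f}  OUT={a, e}
  B4:  IN={a, e}  OUT={a, c, e, f}
  B5:  IN={a, c, e, f}  OUT={a, b, e, f}
  B6:  IN={b, e}  OUT={}

Merge at B2: OUT[B2] = IN[B3] = {a, e, f}
Applying B2's transfer function to that OUT value gives IN[B2] (row B2 above).

Answer: {a, e, f}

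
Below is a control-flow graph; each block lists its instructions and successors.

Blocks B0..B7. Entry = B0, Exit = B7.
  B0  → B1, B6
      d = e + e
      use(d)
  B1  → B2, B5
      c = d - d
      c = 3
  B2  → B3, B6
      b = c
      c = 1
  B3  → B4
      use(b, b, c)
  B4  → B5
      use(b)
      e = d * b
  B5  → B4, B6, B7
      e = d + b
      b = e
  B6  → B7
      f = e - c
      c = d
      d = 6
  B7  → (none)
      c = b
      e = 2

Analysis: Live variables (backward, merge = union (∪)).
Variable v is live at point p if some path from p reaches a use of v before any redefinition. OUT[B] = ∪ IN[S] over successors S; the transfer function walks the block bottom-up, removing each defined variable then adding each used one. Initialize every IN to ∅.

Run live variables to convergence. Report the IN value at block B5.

Fixpoint table:
  B0:   IN={b, c, e}   OUT={b, c, d, e}
  B1:   IN={b, d, e}   OUT={b, c, d, e}
  B2:   IN={c, d, e}   OUT={b, c, d, e}
  B3:   IN={b, c, d}   OUT={b, c, d}
  B4:   IN={b, c, d}   OUT={b, c, d}
  B5:   IN={b, c, d}   OUT={b, c, d, e}
  B6:   IN={b, c, d, e}   OUT={b}
  B7:   IN={b}   OUT={}

Merge at B5: OUT[B5] = IN[B4] ⊔ IN[B6] ⊔ IN[B7] = {b, c, d, e}
Applying B5's transfer function to that OUT value gives IN[B5] (row B5 above).

Answer: {b, c, d}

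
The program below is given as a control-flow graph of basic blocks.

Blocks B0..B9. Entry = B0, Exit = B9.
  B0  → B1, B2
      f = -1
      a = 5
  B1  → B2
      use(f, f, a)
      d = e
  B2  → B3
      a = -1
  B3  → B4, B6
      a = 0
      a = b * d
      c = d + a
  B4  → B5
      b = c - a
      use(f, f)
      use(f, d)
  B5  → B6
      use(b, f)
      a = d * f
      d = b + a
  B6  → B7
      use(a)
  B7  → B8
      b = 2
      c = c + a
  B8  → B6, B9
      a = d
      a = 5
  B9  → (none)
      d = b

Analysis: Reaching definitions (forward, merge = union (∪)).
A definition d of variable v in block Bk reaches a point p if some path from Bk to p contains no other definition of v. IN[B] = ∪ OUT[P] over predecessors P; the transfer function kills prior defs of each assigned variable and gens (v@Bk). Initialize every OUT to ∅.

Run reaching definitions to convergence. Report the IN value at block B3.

Per-block solution:
  B0: | IN={} | OUT={a@B0, f@B0}
  B1: | IN={a@B0, f@B0} | OUT={a@B0, d@B1, f@B0}
  B2: | IN={a@B0, d@B1, f@B0} | OUT={a@B2, d@B1, f@B0}
  B3: | IN={a@B2, d@B1, f@B0} | OUT={a@B3, c@B3, d@B1, f@B0}
  B4: | IN={a@B3, c@B3, d@B1, f@B0} | OUT={a@B3, b@B4, c@B3, d@B1, f@B0}
  B5: | IN={a@B3, b@B4, c@B3, d@B1, f@B0} | OUT={a@B5, b@B4, c@B3, d@B5, f@B0}
  B6: | IN={a@B3, a@B5, a@B8, b@B4, b@B7, c@B3, c@B7, d@B1, d@B5, f@B0} | OUT={a@B3, a@B5, a@B8, b@B4, b@B7, c@B3, c@B7, d@B1, d@B5, f@B0}
  B7: | IN={a@B3, a@B5, a@B8, b@B4, b@B7, c@B3, c@B7, d@B1, d@B5, f@B0} | OUT={a@B3, a@B5, a@B8, b@B7, c@B7, d@B1, d@B5, f@B0}
  B8: | IN={a@B3, a@B5, a@B8, b@B7, c@B7, d@B1, d@B5, f@B0} | OUT={a@B8, b@B7, c@B7, d@B1, d@B5, f@B0}
  B9: | IN={a@B8, b@B7, c@B7, d@B1, d@B5, f@B0} | OUT={a@B8, b@B7, c@B7, d@B9, f@B0}

Merge at B3: IN[B3] = OUT[B2] = {a@B2, d@B1, f@B0}

Answer: {a@B2, d@B1, f@B0}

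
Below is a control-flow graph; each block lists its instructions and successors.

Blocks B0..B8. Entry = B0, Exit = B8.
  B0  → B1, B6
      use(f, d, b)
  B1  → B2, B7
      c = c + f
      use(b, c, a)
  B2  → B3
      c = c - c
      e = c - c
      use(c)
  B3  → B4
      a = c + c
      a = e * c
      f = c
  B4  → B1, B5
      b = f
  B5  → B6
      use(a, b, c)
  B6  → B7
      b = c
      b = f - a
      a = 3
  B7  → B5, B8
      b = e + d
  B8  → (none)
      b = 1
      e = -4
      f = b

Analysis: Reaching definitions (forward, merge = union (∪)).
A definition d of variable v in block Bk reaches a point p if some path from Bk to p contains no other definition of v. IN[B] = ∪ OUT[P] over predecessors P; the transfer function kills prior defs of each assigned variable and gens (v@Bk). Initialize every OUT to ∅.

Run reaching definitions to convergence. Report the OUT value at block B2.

Answer: {a@B3, b@B4, c@B2, e@B2, f@B3}

Derivation:
Per-block solution:
  B0: | IN={} | OUT={}
  B1: | IN={a@B3, b@B4, c@B2, e@B2, f@B3} | OUT={a@B3, b@B4, c@B1, e@B2, f@B3}
  B2: | IN={a@B3, b@B4, c@B1, e@B2, f@B3} | OUT={a@B3, b@B4, c@B2, e@B2, f@B3}
  B3: | IN={a@B3, b@B4, c@B2, e@B2, f@B3} | OUT={a@B3, b@B4, c@B2, e@B2, f@B3}
  B4: | IN={a@B3, b@B4, c@B2, e@B2, f@B3} | OUT={a@B3, b@B4, c@B2, e@B2, f@B3}
  B5: | IN={a@B3, a@B6, b@B4, b@B7, c@B1, c@B2, e@B2, f@B3} | OUT={a@B3, a@B6, b@B4, b@B7, c@B1, c@B2, e@B2, f@B3}
  B6: | IN={a@B3, a@B6, b@B4, b@B7, c@B1, c@B2, e@B2, f@B3} | OUT={a@B6, b@B6, c@B1, c@B2, e@B2, f@B3}
  B7: | IN={a@B3, a@B6, b@B4, b@B6, c@B1, c@B2, e@B2, f@B3} | OUT={a@B3, a@B6, b@B7, c@B1, c@B2, e@B2, f@B3}
  B8: | IN={a@B3, a@B6, b@B7, c@B1, c@B2, e@B2, f@B3} | OUT={a@B3, a@B6, b@B8, c@B1, c@B2, e@B8, f@B8}

Merge at B2: IN[B2] = OUT[B1] = {a@B3, b@B4, c@B1, e@B2, f@B3}
Applying B2's transfer function to that IN value gives OUT[B2] (row B2 above).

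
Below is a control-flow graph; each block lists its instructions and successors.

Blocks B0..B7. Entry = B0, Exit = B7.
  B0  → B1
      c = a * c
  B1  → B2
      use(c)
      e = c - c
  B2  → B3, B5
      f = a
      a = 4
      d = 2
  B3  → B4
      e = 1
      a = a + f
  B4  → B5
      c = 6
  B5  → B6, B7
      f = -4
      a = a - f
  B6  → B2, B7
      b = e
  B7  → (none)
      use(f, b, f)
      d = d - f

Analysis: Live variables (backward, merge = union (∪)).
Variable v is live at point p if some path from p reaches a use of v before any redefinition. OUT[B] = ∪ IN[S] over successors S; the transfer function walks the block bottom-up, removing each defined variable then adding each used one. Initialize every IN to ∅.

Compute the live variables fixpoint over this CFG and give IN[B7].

Answer: {b, d, f}

Trace:
Converged values:
  B0:  IN={a, b, c}  OUT={a, b, c}
  B1:  IN={a, b, c}  OUT={a, b, e}
  B2:  IN={a, b, e}  OUT={a, b, d, e, f}
  B3:  IN={a, b, d, f}  OUT={a, b, d, e}
  B4:  IN={a, b, d, e}  OUT={a, b, d, e}
  B5:  IN={a, b, d, e}  OUT={a, b, d, e, f}
  B6:  IN={a, d, e, f}  OUT={a, b, d, e, f}
  B7:  IN={b, d, f}  OUT={}

B7 is the boundary node: OUT[B7] = {}
Applying B7's transfer function to that OUT value gives IN[B7] (row B7 above).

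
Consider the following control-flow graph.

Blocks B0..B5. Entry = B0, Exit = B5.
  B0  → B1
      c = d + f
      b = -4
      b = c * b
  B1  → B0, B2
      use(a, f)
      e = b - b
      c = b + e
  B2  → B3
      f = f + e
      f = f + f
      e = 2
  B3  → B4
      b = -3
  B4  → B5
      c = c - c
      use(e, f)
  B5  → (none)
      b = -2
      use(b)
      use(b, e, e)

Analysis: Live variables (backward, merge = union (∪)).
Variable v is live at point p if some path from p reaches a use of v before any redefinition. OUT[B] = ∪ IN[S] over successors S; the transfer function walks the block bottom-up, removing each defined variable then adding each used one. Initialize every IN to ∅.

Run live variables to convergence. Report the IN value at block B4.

Fixpoint table:
  B0: | IN={a, d, f} | OUT={a, b, d, f}
  B1: | IN={a, b, d, f} | OUT={a, c, d, e, f}
  B2: | IN={c, e, f} | OUT={c, e, f}
  B3: | IN={c, e, f} | OUT={c, e, f}
  B4: | IN={c, e, f} | OUT={e}
  B5: | IN={e} | OUT={}

Merge at B4: OUT[B4] = IN[B5] = {e}
Applying B4's transfer function to that OUT value gives IN[B4] (row B4 above).

Answer: {c, e, f}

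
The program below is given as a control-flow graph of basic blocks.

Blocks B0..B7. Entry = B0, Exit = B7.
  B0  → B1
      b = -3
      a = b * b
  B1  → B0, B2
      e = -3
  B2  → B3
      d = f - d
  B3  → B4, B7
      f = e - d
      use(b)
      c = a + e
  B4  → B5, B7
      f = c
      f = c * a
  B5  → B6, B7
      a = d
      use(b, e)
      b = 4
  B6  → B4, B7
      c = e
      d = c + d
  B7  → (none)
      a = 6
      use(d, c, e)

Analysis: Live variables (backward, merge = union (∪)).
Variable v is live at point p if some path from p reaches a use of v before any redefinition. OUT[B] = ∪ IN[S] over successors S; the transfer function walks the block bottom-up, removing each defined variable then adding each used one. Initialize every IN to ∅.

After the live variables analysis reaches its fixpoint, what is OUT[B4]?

Fixpoint table:
  B0: | IN={d, f} | OUT={a, b, d, f}
  B1: | IN={a, b, d, f} | OUT={a, b, d, e, f}
  B2: | IN={a, b, d, e, f} | OUT={a, b, d, e}
  B3: | IN={a, b, d, e} | OUT={a, b, c, d, e}
  B4: | IN={a, b, c, d, e} | OUT={b, c, d, e}
  B5: | IN={b, c, d, e} | OUT={a, b, c, d, e}
  B6: | IN={a, b, d, e} | OUT={a, b, c, d, e}
  B7: | IN={c, d, e} | OUT={}

Merge at B4: OUT[B4] = IN[B5] ⊔ IN[B7] = {b, c, d, e}

Answer: {b, c, d, e}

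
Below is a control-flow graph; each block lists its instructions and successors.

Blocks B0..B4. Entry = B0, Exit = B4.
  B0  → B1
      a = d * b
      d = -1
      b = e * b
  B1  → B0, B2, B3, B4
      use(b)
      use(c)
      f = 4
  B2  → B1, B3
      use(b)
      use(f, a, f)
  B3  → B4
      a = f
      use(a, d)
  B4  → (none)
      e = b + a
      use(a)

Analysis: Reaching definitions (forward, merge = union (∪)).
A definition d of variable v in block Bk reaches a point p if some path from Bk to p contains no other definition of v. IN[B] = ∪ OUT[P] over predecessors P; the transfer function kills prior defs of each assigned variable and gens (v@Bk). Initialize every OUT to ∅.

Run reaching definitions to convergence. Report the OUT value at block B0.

Converged values:
  B0:  IN={a@B0, b@B0, d@B0, f@B1}  OUT={a@B0, b@B0, d@B0, f@B1}
  B1:  IN={a@B0, b@B0, d@B0, f@B1}  OUT={a@B0, b@B0, d@B0, f@B1}
  B2:  IN={a@B0, b@B0, d@B0, f@B1}  OUT={a@B0, b@B0, d@B0, f@B1}
  B3:  IN={a@B0, b@B0, d@B0, f@B1}  OUT={a@B3, b@B0, d@B0, f@B1}
  B4:  IN={a@B0, a@B3, b@B0, d@B0, f@B1}  OUT={a@B0, a@B3, b@B0, d@B0, e@B4, f@B1}

Merge at B0 (entry node, so the boundary value {} is joined with the incoming edge(s)): IN[B0] = {} ⊔ OUT[B1] = {a@B0, b@B0, d@B0, f@B1}
Applying B0's transfer function to that IN value gives OUT[B0] (row B0 above).

Answer: {a@B0, b@B0, d@B0, f@B1}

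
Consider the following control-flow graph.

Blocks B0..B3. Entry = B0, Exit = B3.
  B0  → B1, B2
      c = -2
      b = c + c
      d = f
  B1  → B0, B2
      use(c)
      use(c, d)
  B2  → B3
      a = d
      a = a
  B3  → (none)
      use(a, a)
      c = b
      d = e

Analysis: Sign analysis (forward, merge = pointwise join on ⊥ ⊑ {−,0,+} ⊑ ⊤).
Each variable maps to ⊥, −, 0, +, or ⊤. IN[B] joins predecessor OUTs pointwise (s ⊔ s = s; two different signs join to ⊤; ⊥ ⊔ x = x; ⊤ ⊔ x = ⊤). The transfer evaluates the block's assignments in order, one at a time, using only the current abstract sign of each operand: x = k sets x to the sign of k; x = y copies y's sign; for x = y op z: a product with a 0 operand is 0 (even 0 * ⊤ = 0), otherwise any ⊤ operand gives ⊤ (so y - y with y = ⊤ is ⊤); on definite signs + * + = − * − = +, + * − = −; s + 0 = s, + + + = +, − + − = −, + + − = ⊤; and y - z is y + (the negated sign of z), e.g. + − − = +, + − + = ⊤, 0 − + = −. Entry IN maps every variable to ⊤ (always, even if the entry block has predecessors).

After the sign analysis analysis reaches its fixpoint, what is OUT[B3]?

Answer: {a: ⊤, b: -, c: -, d: ⊤, e: ⊤, f: ⊤}

Working:
Converged values:
  B0: | IN=(all ⊤) | OUT={b:-, c:-; rest ⊤}
  B1: | IN={b:-, c:-; rest ⊤} | OUT={b:-, c:-; rest ⊤}
  B2: | IN={b:-, c:-; rest ⊤} | OUT={b:-, c:-; rest ⊤}
  B3: | IN={b:-, c:-; rest ⊤} | OUT={b:-, c:-; rest ⊤}

Merge at B3: IN[B3] = OUT[B2] = {a: ⊤, b: -, c: -, d: ⊤, e: ⊤, f: ⊤}
Applying B3's transfer function to that IN value gives OUT[B3] (row B3 above).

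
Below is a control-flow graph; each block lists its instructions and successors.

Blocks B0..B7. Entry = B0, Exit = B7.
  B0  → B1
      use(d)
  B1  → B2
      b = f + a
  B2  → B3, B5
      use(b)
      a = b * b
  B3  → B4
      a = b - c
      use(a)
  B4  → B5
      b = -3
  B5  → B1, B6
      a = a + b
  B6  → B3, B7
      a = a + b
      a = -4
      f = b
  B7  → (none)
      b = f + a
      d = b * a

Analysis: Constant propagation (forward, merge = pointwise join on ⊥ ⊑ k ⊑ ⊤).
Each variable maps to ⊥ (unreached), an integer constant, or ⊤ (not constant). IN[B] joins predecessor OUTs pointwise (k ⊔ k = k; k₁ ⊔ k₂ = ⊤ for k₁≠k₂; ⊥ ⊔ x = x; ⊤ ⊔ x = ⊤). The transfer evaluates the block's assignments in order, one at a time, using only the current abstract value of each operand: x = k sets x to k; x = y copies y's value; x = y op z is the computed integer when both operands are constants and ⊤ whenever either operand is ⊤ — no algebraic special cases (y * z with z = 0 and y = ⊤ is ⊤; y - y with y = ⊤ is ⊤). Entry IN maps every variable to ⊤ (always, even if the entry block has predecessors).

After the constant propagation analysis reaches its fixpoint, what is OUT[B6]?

Converged values:
  B0:   IN=(all ⊤)   OUT=(all ⊤)
  B1:   IN=(all ⊤)   OUT=(all ⊤)
  B2:   IN=(all ⊤)   OUT=(all ⊤)
  B3:   IN=(all ⊤)   OUT=(all ⊤)
  B4:   IN=(all ⊤)   OUT={b:-3; rest ⊤}
  B5:   IN=(all ⊤)   OUT=(all ⊤)
  B6:   IN=(all ⊤)   OUT={a:-4; rest ⊤}
  B7:   IN={a:-4; rest ⊤}   OUT={a:-4; rest ⊤}

Merge at B6: IN[B6] = OUT[B5] = {a: ⊤, b: ⊤, c: ⊤, d: ⊤, e: ⊤, f: ⊤}
Applying B6's transfer function to that IN value gives OUT[B6] (row B6 above).

Answer: {a: -4, b: ⊤, c: ⊤, d: ⊤, e: ⊤, f: ⊤}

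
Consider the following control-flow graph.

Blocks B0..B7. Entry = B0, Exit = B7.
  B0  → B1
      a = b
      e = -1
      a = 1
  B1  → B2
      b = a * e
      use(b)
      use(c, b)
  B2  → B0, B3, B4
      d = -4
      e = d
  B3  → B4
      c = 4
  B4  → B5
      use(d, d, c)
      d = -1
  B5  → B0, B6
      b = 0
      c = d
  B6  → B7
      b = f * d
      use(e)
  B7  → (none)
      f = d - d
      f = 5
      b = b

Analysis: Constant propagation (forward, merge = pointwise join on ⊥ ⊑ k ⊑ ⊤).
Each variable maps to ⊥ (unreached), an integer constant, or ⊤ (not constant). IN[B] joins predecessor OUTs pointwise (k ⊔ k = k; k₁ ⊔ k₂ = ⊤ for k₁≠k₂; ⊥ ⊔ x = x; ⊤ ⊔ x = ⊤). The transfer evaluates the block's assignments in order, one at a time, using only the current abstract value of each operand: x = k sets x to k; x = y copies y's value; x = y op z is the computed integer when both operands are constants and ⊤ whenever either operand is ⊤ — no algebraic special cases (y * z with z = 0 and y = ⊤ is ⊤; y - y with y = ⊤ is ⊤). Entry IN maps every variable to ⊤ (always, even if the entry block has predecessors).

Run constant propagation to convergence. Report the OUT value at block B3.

Fixpoint table:
  B0: | IN=(all ⊤) | OUT={a:1, e:-1; rest ⊤}
  B1: | IN={a:1, e:-1; rest ⊤} | OUT={a:1, b:-1, e:-1; rest ⊤}
  B2: | IN={a:1, b:-1, e:-1; rest ⊤} | OUT={a:1, b:-1, d:-4, e:-4; rest ⊤}
  B3: | IN={a:1, b:-1, d:-4, e:-4; rest ⊤} | OUT={a:1, b:-1, c:4, d:-4, e:-4; rest ⊤}
  B4: | IN={a:1, b:-1, d:-4, e:-4; rest ⊤} | OUT={a:1, b:-1, d:-1, e:-4; rest ⊤}
  B5: | IN={a:1, b:-1, d:-1, e:-4; rest ⊤} | OUT={a:1, b:0, c:-1, d:-1, e:-4; rest ⊤}
  B6: | IN={a:1, b:0, c:-1, d:-1, e:-4; rest ⊤} | OUT={a:1, c:-1, d:-1, e:-4; rest ⊤}
  B7: | IN={a:1, c:-1, d:-1, e:-4; rest ⊤} | OUT={a:1, c:-1, d:-1, e:-4, f:5; rest ⊤}

Merge at B3: IN[B3] = OUT[B2] = {a: 1, b: -1, c: ⊤, d: -4, e: -4, f: ⊤}
Applying B3's transfer function to that IN value gives OUT[B3] (row B3 above).

Answer: {a: 1, b: -1, c: 4, d: -4, e: -4, f: ⊤}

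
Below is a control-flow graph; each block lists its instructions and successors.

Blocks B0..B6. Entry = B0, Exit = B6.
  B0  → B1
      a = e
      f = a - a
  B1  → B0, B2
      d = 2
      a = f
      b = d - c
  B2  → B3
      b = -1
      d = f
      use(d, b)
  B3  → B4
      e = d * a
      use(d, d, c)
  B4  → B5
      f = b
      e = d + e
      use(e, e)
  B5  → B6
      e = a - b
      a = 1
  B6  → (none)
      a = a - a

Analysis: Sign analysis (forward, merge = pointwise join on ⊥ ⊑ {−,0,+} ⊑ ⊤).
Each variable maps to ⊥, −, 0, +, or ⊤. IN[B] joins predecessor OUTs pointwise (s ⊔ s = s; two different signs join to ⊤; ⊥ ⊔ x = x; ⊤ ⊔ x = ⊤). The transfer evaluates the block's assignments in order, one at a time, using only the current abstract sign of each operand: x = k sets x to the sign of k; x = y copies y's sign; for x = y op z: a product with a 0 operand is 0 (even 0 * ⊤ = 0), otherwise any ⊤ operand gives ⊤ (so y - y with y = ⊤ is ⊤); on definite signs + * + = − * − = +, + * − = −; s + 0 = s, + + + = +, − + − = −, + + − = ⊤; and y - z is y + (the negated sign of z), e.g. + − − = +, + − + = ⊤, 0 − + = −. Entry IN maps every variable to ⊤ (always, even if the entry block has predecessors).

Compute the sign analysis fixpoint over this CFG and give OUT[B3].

Fixpoint table:
  B0:  IN=(all ⊤)  OUT=(all ⊤)
  B1:  IN=(all ⊤)  OUT={d:+; rest ⊤}
  B2:  IN={d:+; rest ⊤}  OUT={b:-; rest ⊤}
  B3:  IN={b:-; rest ⊤}  OUT={b:-; rest ⊤}
  B4:  IN={b:-; rest ⊤}  OUT={b:-, f:-; rest ⊤}
  B5:  IN={b:-, f:-; rest ⊤}  OUT={a:+, b:-, f:-; rest ⊤}
  B6:  IN={a:+, b:-, f:-; rest ⊤}  OUT={b:-, f:-; rest ⊤}

Merge at B3: IN[B3] = OUT[B2] = {a: ⊤, b: -, c: ⊤, d: ⊤, e: ⊤, f: ⊤}
Applying B3's transfer function to that IN value gives OUT[B3] (row B3 above).

Answer: {a: ⊤, b: -, c: ⊤, d: ⊤, e: ⊤, f: ⊤}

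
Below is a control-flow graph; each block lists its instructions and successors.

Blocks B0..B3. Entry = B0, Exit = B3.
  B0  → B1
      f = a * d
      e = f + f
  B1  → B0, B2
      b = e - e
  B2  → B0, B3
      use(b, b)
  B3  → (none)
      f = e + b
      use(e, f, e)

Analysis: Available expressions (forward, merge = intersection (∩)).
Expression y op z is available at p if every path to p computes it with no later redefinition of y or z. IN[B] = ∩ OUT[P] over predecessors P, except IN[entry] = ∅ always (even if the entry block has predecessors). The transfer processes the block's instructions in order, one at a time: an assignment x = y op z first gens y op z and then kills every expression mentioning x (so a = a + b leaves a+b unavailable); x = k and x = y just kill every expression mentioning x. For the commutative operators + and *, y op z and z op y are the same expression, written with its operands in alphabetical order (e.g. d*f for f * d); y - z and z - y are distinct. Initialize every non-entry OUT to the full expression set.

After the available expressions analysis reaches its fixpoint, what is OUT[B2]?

Converged values:
  B0:  IN={}  OUT={a*d, f+f}
  B1:  IN={a*d, f+f}  OUT={a*d, e-e, f+f}
  B2:  IN={a*d, e-e, f+f}  OUT={a*d, e-e, f+f}
  B3:  IN={a*d, e-e, f+f}  OUT={a*d, b+e, e-e}

Merge at B2: IN[B2] = OUT[B1] = {a*d, e-e, f+f}
Applying B2's transfer function to that IN value gives OUT[B2] (row B2 above).

Answer: {a*d, e-e, f+f}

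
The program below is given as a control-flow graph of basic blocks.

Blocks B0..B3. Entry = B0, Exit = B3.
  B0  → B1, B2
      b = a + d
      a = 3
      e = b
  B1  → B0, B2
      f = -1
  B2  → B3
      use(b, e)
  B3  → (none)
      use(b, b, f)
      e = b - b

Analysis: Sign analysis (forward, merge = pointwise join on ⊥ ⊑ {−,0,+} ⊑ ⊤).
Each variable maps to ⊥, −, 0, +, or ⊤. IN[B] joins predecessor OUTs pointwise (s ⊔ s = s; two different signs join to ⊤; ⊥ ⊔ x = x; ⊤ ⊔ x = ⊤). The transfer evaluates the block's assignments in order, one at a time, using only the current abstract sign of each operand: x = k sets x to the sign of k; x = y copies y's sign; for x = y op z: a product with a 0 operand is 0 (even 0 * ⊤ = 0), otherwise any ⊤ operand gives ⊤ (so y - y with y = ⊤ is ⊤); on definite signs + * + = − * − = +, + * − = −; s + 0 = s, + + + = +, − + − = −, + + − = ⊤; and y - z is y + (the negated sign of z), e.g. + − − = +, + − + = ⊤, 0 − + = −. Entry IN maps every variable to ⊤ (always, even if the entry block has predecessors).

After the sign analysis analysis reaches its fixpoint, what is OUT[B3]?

Per-block solution:
  B0:   IN=(all ⊤)   OUT={a:+; rest ⊤}
  B1:   IN={a:+; rest ⊤}   OUT={a:+, f:-; rest ⊤}
  B2:   IN={a:+; rest ⊤}   OUT={a:+; rest ⊤}
  B3:   IN={a:+; rest ⊤}   OUT={a:+; rest ⊤}

Merge at B3: IN[B3] = OUT[B2] = {a: +, b: ⊤, c: ⊤, d: ⊤, e: ⊤, f: ⊤}
Applying B3's transfer function to that IN value gives OUT[B3] (row B3 above).

Answer: {a: +, b: ⊤, c: ⊤, d: ⊤, e: ⊤, f: ⊤}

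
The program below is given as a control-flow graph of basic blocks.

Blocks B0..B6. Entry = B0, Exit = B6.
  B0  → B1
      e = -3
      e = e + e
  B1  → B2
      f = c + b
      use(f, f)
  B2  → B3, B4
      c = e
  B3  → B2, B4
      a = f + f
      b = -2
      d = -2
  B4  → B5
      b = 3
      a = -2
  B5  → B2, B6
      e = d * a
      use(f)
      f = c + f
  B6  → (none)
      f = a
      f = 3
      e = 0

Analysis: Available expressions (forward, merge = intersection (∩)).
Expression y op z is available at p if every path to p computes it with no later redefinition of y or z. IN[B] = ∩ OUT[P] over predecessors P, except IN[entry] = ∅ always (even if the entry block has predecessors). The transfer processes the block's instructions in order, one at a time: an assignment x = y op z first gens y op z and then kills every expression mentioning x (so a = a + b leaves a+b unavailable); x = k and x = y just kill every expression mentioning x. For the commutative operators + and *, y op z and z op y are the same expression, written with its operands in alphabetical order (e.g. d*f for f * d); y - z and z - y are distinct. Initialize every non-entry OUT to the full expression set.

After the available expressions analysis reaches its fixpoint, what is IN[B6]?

Fixpoint table:
  B0: | IN={} | OUT={}
  B1: | IN={} | OUT={b+c}
  B2: | IN={} | OUT={}
  B3: | IN={} | OUT={f+f}
  B4: | IN={} | OUT={}
  B5: | IN={} | OUT={a*d}
  B6: | IN={a*d} | OUT={a*d}

Merge at B6: IN[B6] = OUT[B5] = {a*d}

Answer: {a*d}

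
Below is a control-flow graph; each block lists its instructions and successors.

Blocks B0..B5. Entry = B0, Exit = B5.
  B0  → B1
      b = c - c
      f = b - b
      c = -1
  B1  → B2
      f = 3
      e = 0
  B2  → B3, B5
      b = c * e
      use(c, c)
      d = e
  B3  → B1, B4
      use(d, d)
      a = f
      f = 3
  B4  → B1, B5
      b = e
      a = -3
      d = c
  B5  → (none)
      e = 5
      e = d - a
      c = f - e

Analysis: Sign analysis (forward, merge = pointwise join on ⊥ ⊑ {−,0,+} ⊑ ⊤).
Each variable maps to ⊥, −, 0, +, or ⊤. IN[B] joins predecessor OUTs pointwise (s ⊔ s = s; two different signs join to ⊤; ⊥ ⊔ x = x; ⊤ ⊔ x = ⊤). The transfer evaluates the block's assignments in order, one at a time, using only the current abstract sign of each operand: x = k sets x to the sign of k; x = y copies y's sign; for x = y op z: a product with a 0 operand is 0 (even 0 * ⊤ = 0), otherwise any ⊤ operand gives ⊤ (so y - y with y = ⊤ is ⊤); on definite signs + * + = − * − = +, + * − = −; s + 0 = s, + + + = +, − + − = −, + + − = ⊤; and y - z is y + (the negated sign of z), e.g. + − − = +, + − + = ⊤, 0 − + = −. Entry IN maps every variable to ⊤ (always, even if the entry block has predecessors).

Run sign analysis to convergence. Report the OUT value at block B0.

Answer: {a: ⊤, b: ⊤, c: -, d: ⊤, e: ⊤, f: ⊤}

Working:
Fixpoint table:
  B0:   IN=(all ⊤)   OUT={c:-; rest ⊤}
  B1:   IN={c:-; rest ⊤}   OUT={c:-, e:0, f:+; rest ⊤}
  B2:   IN={c:-, e:0, f:+; rest ⊤}   OUT={b:0, c:-, d:0, e:0, f:+; rest ⊤}
  B3:   IN={b:0, c:-, d:0, e:0, f:+; rest ⊤}   OUT={a:+, b:0, c:-, d:0, e:0, f:+; rest ⊤}
  B4:   IN={a:+, b:0, c:-, d:0, e:0, f:+; rest ⊤}   OUT={a:-, b:0, c:-, d:-, e:0, f:+; rest ⊤}
  B5:   IN={b:0, c:-, e:0, f:+; rest ⊤}   OUT={b:0, f:+; rest ⊤}

B0 is the boundary node: IN[B0] = {a: ⊤, b: ⊤, c: ⊤, d: ⊤, e: ⊤, f: ⊤}
Applying B0's transfer function to that IN value gives OUT[B0] (row B0 above).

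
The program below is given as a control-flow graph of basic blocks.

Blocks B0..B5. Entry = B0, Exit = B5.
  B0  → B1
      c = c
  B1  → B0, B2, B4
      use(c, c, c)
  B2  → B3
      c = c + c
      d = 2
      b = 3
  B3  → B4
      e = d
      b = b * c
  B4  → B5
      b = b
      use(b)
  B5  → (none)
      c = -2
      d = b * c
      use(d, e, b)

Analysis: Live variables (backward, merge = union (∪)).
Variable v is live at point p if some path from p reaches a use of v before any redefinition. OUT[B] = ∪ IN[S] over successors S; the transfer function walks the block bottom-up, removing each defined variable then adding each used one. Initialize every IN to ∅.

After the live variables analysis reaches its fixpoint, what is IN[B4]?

Answer: {b, e}

Trace:
Converged values:
  B0:  IN={b, c, e}  OUT={b, c, e}
  B1:  IN={b, c, e}  OUT={b, c, e}
  B2:  IN={c}  OUT={b, c, d}
  B3:  IN={b, c, d}  OUT={b, e}
  B4:  IN={b, e}  OUT={b, e}
  B5:  IN={b, e}  OUT={}

Merge at B4: OUT[B4] = IN[B5] = {b, e}
Applying B4's transfer function to that OUT value gives IN[B4] (row B4 above).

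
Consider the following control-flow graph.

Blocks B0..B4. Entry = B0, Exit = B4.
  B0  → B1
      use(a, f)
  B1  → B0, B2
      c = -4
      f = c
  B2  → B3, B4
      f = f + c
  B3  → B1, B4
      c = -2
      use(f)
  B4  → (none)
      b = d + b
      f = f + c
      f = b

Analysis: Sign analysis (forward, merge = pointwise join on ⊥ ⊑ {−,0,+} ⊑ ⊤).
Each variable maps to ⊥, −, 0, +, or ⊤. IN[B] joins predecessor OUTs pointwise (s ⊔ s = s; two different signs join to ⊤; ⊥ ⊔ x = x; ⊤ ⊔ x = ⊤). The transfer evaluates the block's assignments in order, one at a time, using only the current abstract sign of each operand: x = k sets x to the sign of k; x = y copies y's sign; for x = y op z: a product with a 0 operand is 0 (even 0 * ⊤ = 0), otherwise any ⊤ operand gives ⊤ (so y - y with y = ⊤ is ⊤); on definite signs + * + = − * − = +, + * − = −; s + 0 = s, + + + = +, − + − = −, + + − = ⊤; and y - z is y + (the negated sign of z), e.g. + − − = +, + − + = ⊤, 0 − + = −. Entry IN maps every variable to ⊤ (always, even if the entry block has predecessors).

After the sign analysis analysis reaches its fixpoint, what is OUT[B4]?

Per-block solution:
  B0:  IN=(all ⊤)  OUT=(all ⊤)
  B1:  IN=(all ⊤)  OUT={c:-, f:-; rest ⊤}
  B2:  IN={c:-, f:-; rest ⊤}  OUT={c:-, f:-; rest ⊤}
  B3:  IN={c:-, f:-; rest ⊤}  OUT={c:-, f:-; rest ⊤}
  B4:  IN={c:-, f:-; rest ⊤}  OUT={c:-; rest ⊤}

Merge at B4: IN[B4] = OUT[B2] ⊔ OUT[B3] = {a: ⊤, b: ⊤, c: -, d: ⊤, e: ⊤, f: -}
Applying B4's transfer function to that IN value gives OUT[B4] (row B4 above).

Answer: {a: ⊤, b: ⊤, c: -, d: ⊤, e: ⊤, f: ⊤}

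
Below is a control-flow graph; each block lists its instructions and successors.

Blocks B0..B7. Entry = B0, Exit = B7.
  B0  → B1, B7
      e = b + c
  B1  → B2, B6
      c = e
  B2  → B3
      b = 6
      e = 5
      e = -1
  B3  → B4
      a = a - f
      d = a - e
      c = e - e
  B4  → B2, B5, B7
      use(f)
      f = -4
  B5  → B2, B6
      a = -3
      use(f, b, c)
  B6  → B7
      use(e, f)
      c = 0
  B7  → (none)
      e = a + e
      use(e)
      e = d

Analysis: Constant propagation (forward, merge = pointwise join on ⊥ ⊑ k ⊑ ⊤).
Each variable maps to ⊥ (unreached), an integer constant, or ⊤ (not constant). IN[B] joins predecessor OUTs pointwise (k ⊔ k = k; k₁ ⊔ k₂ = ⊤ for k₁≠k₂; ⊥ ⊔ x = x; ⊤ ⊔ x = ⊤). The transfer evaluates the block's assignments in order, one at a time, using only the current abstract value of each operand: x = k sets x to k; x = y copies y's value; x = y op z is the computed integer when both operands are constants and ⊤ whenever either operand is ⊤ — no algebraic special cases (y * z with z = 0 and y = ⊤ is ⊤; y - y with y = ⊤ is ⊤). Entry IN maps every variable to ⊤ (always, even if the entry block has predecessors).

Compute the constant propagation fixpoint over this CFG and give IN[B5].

Fixpoint table:
  B0:   IN=(all ⊤)   OUT=(all ⊤)
  B1:   IN=(all ⊤)   OUT=(all ⊤)
  B2:   IN=(all ⊤)   OUT={b:6, e:-1; rest ⊤}
  B3:   IN={b:6, e:-1; rest ⊤}   OUT={b:6, c:0, e:-1; rest ⊤}
  B4:   IN={b:6, c:0, e:-1; rest ⊤}   OUT={b:6, c:0, e:-1, f:-4; rest ⊤}
  B5:   IN={b:6, c:0, e:-1, f:-4; rest ⊤}   OUT={a:-3, b:6, c:0, e:-1, f:-4; rest ⊤}
  B6:   IN=(all ⊤)   OUT={c:0; rest ⊤}
  B7:   IN=(all ⊤)   OUT=(all ⊤)

Merge at B5: IN[B5] = OUT[B4] = {a: ⊤, b: 6, c: 0, d: ⊤, e: -1, f: -4}

Answer: {a: ⊤, b: 6, c: 0, d: ⊤, e: -1, f: -4}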